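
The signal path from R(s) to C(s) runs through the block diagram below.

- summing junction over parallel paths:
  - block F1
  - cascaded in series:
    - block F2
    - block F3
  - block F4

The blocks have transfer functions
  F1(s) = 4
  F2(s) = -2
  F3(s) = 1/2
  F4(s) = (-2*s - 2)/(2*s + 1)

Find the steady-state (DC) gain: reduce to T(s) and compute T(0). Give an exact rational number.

The answer is 1.

Reasoning:
Step 1. series reduction of F2, F3 gives -1
Step 2. combine F1, (F2*F3), F4 in parallel gives (4*s + 1)/(2*s + 1)
Evaluating the step-2 result (the overall T(s)) at s = 0 gives T(0) = 1/1 = 1.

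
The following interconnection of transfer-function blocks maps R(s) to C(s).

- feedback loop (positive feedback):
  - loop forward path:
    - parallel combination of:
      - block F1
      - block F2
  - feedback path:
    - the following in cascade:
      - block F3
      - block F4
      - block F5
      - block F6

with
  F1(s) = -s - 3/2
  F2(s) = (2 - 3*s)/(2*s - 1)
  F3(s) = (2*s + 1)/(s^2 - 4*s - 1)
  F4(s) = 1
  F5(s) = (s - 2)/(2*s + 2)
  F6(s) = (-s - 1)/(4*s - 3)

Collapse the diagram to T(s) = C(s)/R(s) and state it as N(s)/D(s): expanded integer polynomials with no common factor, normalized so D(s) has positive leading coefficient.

The answer is (-32*s^5 + 72*s^4 + 372*s^3 - 450*s^2 + 52*s + 42)/(24*s^4 - 176*s^3 + 192*s^2 - 9*s - 26).

Reasoning:
1. reduce the parallel group F1, F2; result (-4*s^2 - 10*s + 7)/(4*s - 2)
2. cascade F3, F4, F5, F6; result (-2*s^2 + 3*s + 2)/(8*s^3 - 38*s^2 + 16*s + 6)
3. collapse the loop ((F1+F2) forward, (F3*F4*F5*F6) return): this yields T(s), and no further normalization is needed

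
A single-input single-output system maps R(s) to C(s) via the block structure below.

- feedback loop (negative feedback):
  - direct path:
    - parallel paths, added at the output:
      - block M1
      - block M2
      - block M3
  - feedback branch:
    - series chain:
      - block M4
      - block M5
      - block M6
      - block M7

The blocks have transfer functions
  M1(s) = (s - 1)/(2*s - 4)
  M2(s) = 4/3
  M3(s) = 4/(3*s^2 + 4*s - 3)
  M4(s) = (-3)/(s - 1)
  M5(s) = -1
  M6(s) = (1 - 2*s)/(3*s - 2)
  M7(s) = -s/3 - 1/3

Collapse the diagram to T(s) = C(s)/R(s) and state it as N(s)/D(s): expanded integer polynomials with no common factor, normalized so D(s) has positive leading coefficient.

Step 1. combine M1, M2, M3 in parallel -> (33*s^3 - 13*s^2 - 85*s + 9)/(18*s^3 - 12*s^2 - 66*s + 36)
Step 2. cascade M4, M5, M6, M7 -> (2*s^2 + s - 1)/(3*s^2 - 5*s + 2)
Step 3. apply the feedback formula to (M1+M2+M3), (M4*M5*M6*M7), which is the overall transfer function T(s) = C(s)/R(s) in lowest terms

Therefore the answer is (99*s^5 - 204*s^4 - 124*s^3 + 426*s^2 - 215*s + 18)/(120*s^5 - 119*s^4 - 318*s^3 + 360*s^2 - 218*s + 63).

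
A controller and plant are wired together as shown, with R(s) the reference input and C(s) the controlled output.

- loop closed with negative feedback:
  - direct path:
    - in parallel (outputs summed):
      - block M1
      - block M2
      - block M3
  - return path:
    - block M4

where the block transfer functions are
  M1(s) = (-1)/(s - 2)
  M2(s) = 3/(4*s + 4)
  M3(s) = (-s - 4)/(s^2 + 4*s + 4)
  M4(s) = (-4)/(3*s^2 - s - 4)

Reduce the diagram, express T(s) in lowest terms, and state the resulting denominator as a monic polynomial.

First reduce the diagram to T(s).

1. sum the parallel branches M1, M2, M3: (-5*s^3 - 26*s^2 - 20*s - 8)/(4*s^4 + 12*s^3 - 8*s^2 - 48*s - 32)
2. feedback reduction of (M1+M2+M3), M4: (-15*s^5 - 73*s^4 - 14*s^3 + 100*s^2 + 88*s + 32)/(12*s^6 + 32*s^5 - 52*s^4 - 164*s^3 + 88*s^2 + 304*s + 160)
T(s) is the step-2 result (common factors already cancelled). Leading coefficient of the denominator: 12. Divide through by 12 for the monic polynomial.

Answer: s^6 + 8*s^5/3 - 13*s^4/3 - 41*s^3/3 + 22*s^2/3 + 76*s/3 + 40/3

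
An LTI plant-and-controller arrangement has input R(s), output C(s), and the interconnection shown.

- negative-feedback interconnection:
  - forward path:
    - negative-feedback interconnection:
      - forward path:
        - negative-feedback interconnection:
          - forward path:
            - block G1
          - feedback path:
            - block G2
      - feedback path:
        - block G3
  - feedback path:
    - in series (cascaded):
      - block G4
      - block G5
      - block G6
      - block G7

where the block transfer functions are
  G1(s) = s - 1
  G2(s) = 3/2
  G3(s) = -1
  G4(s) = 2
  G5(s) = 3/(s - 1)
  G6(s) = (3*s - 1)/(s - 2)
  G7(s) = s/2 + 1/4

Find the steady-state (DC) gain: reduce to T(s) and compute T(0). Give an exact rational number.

Step 1. close the feedback loop around G1, G2 = (2*s - 2)/(3*s - 1)
Step 2. close the feedback loop around [G1/(1+G1*G2)], G3 = (2*s - 2)/(s + 1)
Step 3. series reduction of G4, G5, G6, G7 = (18*s^2 + 3*s - 3)/(2*s^2 - 6*s + 4)
Step 4. feedback reduction of [[G1/(1+G1*G2)]/(1+[G1/(1+G1*G2)]*G3)], (G4*G5*G6*G7) = (2*s^2 - 6*s + 4)/(19*s^2 + 2*s - 5)
Evaluating the step-4 result (the overall T(s)) at s = 0 gives T(0) = 4/(-5) = -4/5.

Answer: -4/5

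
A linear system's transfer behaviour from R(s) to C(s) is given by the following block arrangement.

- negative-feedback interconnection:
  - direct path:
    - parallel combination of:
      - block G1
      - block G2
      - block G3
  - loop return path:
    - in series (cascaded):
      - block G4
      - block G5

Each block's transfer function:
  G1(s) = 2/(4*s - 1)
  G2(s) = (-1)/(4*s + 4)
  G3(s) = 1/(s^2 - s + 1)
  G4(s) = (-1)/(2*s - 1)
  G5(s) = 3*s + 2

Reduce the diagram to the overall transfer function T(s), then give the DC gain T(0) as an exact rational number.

The answer is 5/6.

Reasoning:
Step 1. combine G1, G2, G3 in parallel, giving (4*s^3 + 21*s^2 + 7*s + 5)/(16*s^4 - 4*s^3 + 16*s - 4)
Step 2. combine G4, G5 in series, giving (-3*s - 2)/(2*s - 1)
Step 3. reduce the feedback loop with forward (G1+G2+G3) and return (G4*G5), giving (8*s^4 + 38*s^3 - 7*s^2 + 3*s - 5)/(32*s^5 - 36*s^4 - 67*s^3 - 31*s^2 - 53*s - 6)
The step-3 result is T(s). Setting s = 0: T(0) = -5/(-6) = 5/6.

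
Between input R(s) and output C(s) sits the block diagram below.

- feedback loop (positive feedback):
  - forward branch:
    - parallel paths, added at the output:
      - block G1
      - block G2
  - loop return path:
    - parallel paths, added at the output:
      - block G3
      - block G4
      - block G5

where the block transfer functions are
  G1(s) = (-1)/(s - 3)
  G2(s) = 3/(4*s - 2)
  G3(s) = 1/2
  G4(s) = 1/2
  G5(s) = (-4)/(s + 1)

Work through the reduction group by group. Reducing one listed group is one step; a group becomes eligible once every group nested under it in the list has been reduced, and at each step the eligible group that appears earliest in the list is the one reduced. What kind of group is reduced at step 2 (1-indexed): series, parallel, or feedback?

Answer: parallel

Working:
1. parallel reduction of G1, G2
2. sum the parallel branches G3, G4, G5
3. close the feedback loop around (G1+G2), (G3+G4+G5)
The group at step 2 is a parallel group.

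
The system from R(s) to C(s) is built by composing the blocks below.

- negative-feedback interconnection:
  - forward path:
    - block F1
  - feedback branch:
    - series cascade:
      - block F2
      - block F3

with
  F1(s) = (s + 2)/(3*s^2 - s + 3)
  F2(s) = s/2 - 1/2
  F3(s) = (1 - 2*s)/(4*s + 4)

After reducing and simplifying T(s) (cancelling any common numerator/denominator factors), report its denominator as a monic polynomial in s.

Step 1. combine F2, F3 in series = (-2*s^2 + 3*s - 1)/(8*s + 8)
Step 2. collapse the loop (F1 forward, (F2*F3) return) = (8*s^2 + 24*s + 16)/(22*s^3 + 15*s^2 + 21*s + 22)
T(s) is the step-2 result (common factors already cancelled). Leading coefficient of the denominator: 22. Divide through by 22 for the monic polynomial.

Final answer: s^3 + 15*s^2/22 + 21*s/22 + 1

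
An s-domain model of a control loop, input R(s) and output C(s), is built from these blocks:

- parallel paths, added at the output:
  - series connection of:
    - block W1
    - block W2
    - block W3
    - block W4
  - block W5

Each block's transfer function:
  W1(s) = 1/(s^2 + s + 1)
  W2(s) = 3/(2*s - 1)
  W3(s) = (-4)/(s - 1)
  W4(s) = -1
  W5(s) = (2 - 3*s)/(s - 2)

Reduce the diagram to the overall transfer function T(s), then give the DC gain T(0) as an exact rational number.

Answer: 11

Working:
Step 1. reduce the series chain W1, W2, W3, W4 = 12/(2*s^4 - s^3 - 2*s + 1)
Step 2. parallel reduction of (W1*W2*W3*W4), W5 = (-6*s^5 + 7*s^4 - 2*s^3 + 6*s^2 + 5*s - 22)/(2*s^5 - 5*s^4 + 2*s^3 - 2*s^2 + 5*s - 2)
Step 2 gives the overall T(s). Then T(0) = -22/(-2) = 11.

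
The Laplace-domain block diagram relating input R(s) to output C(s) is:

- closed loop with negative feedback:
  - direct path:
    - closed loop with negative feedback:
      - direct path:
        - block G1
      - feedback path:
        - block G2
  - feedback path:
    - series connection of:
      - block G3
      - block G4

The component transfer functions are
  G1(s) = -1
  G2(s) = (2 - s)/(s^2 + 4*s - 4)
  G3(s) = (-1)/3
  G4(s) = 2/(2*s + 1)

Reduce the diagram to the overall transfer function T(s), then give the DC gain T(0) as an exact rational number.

(1) close the feedback loop around G1, G2: (-s^2 - 4*s + 4)/(s^2 + 5*s - 6)
(2) cascade G3, G4: (-2)/(6*s + 3)
(3) close the feedback loop around [G1/(1+G1*G2)], (G3*G4): (-6*s^3 - 27*s^2 + 12*s + 12)/(6*s^3 + 35*s^2 - 13*s - 26)
That last expression is T(s); at s = 0 only the constant terms survive, so T(0) = 12/(-26) = -6/13.

Therefore the answer is -6/13.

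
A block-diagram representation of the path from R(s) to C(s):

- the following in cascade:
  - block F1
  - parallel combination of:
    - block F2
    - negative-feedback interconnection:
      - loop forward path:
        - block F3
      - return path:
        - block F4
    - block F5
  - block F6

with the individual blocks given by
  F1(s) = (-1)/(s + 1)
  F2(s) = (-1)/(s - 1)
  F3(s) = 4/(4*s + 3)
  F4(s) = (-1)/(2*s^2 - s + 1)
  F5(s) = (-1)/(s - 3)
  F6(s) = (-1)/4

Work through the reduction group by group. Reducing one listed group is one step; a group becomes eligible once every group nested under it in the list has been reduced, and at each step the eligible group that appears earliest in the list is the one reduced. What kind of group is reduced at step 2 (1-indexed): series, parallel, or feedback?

Step 1. feedback reduction of F3, F4
Step 2. add F2, [F3/(1+F3*F4)], F5 (parallel)
Step 3. cascade F1, (F2+[F3/(1+F3*F4)]+F5), F6
Step 2 collapses a parallel group.

Therefore the answer is parallel.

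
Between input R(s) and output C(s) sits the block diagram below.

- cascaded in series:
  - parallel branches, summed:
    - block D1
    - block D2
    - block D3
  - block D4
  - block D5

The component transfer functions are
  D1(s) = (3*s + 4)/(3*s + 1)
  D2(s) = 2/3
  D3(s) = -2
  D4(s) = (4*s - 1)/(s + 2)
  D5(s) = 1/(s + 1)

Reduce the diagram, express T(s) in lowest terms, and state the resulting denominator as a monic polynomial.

Reducing step by step:

Step 1: reduce the parallel group D1, D2, D3, giving (8 - 3*s)/(9*s + 3)
Step 2: combine (D1+D2+D3), D4, D5 in series, giving (-12*s^2 + 35*s - 8)/(9*s^3 + 30*s^2 + 27*s + 6)
The result of step 2 is T(s) in lowest terms. Its denominator has leading coefficient 9; dividing the denominator through by 9 makes it monic.

Answer: s^3 + 10*s^2/3 + 3*s + 2/3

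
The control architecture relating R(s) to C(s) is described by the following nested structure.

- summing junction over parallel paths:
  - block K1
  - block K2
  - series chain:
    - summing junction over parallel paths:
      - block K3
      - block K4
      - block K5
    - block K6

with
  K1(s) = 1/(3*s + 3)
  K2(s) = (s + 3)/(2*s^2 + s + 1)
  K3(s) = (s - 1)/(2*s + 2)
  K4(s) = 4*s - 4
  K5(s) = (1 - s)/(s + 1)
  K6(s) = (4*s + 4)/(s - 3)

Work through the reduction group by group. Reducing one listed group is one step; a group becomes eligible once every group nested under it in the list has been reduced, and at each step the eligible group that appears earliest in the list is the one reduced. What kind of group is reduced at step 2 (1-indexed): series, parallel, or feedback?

1. combine K3, K4, K5 in parallel
2. cascade (K3+K4+K5), K6
3. parallel reduction of K1, K2, ((K3+K4+K5)*K6)
At step 2 the group reduced is series.

Answer: series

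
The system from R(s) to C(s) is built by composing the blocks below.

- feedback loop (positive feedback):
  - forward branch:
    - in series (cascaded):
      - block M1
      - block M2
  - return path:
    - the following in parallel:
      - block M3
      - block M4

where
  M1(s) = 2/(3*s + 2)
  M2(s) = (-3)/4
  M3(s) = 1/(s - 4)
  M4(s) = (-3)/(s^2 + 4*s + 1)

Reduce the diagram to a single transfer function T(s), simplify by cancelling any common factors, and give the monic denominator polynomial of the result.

First reduce the diagram to T(s).

Step 1: combine M1, M2 in series, giving (-3)/(6*s + 4)
Step 2: parallel reduction of M3, M4, giving (s^2 + s + 13)/(s^3 - 15*s - 4)
Step 3: apply the feedback formula to (M1*M2), (M3+M4), giving (-3*s^3 + 45*s + 12)/(6*s^4 + 4*s^3 - 87*s^2 - 81*s + 23)
No further cancellation is possible in the step-3 result, so that is T(s). Its denominator becomes monic after dividing by the leading coefficient 6.

Answer: s^4 + 2*s^3/3 - 29*s^2/2 - 27*s/2 + 23/6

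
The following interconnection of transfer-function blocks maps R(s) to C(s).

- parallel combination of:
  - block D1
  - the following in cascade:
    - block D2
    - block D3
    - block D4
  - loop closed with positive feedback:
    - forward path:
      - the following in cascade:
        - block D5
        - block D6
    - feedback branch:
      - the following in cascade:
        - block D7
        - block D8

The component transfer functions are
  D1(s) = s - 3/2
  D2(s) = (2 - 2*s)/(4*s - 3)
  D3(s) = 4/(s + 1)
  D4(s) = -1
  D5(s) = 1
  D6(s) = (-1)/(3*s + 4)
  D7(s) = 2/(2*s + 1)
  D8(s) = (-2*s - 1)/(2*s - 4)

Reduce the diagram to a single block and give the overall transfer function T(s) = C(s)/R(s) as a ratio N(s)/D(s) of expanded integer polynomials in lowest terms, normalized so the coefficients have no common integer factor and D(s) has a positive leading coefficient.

First reduce the diagram to T(s).

1. multiply D2, D3, D4 (series): (8*s - 8)/(4*s^2 + s - 3)
2. combine D5, D6 in series: (-1)/(3*s + 4)
3. series reduction of D7, D8: (-1)/(s - 2)
4. feedback reduction of (D5*D6), (D7*D8): (2 - s)/(3*s^2 - 2*s - 9)
5. parallel reduction of D1, (D2*D3*D4), [(D5*D6)/(1-(D5*D6)*(D7*D8))], which is the overall transfer function T(s) = C(s)/R(s) in lowest terms

Answer: (24*s^5 - 46*s^4 - 39*s^3 + 69*s^2 - 39*s + 51)/(24*s^4 - 10*s^3 - 94*s^2 - 6*s + 54)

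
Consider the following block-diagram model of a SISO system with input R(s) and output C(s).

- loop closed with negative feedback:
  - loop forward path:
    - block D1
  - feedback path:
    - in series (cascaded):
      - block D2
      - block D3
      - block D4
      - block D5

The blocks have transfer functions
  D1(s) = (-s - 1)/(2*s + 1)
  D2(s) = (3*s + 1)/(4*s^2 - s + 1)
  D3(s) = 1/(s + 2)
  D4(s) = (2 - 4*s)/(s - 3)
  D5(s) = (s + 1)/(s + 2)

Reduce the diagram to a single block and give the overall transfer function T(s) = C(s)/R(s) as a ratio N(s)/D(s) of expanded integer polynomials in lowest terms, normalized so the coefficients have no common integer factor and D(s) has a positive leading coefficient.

The answer is (-4*s^6 - 7*s^5 + 29*s^4 + 71*s^3 + 35*s^2 + 8*s + 12)/(8*s^6 + 10*s^5 - 49*s^4 - 88*s^3 - 25*s^2 - 26*s - 14).

Reasoning:
Step 1 - reduce the series chain D2, D3, D4, D5 -> (-12*s^3 - 10*s^2 + 4*s + 2)/(4*s^5 + 3*s^4 - 32*s^3 - 39*s^2 + 4*s - 12)
Step 2 - feedback reduction of D1, (D2*D3*D4*D5), giving the overall T(s)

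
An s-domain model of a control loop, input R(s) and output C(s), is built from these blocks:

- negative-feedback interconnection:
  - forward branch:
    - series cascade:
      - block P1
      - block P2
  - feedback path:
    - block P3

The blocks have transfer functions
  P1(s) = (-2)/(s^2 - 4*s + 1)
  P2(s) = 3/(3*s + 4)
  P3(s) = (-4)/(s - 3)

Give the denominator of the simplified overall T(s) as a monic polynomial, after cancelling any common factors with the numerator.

[1] cascade P1, P2; result (-6)/(3*s^3 - 8*s^2 - 13*s + 4)
[2] feedback reduction of (P1*P2), P3; result (18 - 6*s)/(3*s^4 - 17*s^3 + 11*s^2 + 43*s + 12)
That last expression is T(s), already simplified. Scaling its denominator by 1/3 (the reciprocal of the leading coefficient) yields the monic denominator.

Answer: s^4 - 17*s^3/3 + 11*s^2/3 + 43*s/3 + 4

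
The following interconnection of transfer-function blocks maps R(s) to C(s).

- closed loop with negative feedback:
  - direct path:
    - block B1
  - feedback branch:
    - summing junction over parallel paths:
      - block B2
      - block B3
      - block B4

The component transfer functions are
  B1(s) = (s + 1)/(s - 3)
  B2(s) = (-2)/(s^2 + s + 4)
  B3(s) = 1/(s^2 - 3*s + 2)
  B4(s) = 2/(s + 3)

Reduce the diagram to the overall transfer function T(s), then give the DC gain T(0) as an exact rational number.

Reducing step by step:

Step 1. parallel reduction of B2, B3, B4; result (2*s^4 - 5*s^3 + 10*s^2 + s + 16)/(s^5 + s^4 - 3*s^3 - s^2 - 22*s + 24)
Step 2. close the feedback loop around B1, (B2+B3+B4); result (s^6 + 2*s^5 - 2*s^4 - 4*s^3 - 23*s^2 + 2*s + 24)/(s^6 - 9*s^4 + 13*s^3 - 8*s^2 + 107*s - 56)
That last expression is T(s); at s = 0 only the constant terms survive, so T(0) = 24/(-56) = -3/7.

Answer: -3/7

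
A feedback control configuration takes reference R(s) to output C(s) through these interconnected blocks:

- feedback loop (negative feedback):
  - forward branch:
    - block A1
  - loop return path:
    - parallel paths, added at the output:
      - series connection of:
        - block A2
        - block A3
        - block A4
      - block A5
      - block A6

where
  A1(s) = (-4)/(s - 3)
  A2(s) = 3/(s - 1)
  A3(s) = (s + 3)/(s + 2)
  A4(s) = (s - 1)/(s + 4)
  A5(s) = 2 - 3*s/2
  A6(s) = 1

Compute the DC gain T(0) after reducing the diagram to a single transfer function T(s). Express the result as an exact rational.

Step 1. multiply A2, A3, A4 (series) = (3*s + 9)/(s^2 + 6*s + 8)
Step 2. combine (A2*A3*A4), A5, A6 in parallel = (-3*s^3 - 12*s^2 + 18*s + 66)/(2*s^2 + 12*s + 16)
Step 3. feedback reduction of A1, ((A2*A3*A4)+A5+A6) = (-4*s^2 - 24*s - 32)/(7*s^3 + 27*s^2 - 46*s - 156)
That last expression is T(s); at s = 0 only the constant terms survive, so T(0) = -32/(-156) = 8/39.

Answer: 8/39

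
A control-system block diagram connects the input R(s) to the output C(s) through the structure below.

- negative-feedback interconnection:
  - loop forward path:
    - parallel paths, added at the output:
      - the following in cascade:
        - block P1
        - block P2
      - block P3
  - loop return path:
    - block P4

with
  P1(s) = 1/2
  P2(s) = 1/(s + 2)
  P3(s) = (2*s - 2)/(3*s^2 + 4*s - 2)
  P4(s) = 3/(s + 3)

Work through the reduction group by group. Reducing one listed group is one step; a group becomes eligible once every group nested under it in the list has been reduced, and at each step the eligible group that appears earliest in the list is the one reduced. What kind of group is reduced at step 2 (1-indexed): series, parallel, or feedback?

1. series reduction of P1, P2
2. add (P1*P2), P3 (parallel)
3. close the feedback loop around ((P1*P2)+P3), P4
The group at step 2 is a parallel group.

Answer: parallel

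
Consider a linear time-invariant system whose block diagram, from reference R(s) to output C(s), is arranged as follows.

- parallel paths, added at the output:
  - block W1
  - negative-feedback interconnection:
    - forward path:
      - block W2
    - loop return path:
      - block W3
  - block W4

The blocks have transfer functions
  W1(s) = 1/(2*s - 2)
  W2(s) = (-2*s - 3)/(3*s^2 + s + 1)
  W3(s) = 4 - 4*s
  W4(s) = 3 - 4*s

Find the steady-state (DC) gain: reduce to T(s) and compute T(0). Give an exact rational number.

Step 1: collapse the loop (W2 forward, W3 return), giving (-2*s - 3)/(11*s^2 + 5*s - 11)
Step 2: add W1, [W2/(1+W2*W3)], W4 (parallel), giving (-88*s^4 + 114*s^3 + 99*s^2 - 181*s + 61)/(22*s^3 - 12*s^2 - 32*s + 22)
Evaluating the step-2 result (the overall T(s)) at s = 0 gives T(0) = 61/22.

Answer: 61/22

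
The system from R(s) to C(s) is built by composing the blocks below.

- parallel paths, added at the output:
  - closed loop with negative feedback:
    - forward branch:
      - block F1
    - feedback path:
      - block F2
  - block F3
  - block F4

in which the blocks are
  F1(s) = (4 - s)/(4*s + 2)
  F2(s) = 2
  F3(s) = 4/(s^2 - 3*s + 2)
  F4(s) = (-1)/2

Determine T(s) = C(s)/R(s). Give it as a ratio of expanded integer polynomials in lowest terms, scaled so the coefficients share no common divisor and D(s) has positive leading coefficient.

First reduce the diagram to T(s).

Step 1. collapse the loop (F1 forward, F2 return) gives (4 - s)/(2*s + 10)
Step 2. reduce the parallel group [F1/(1+F1*F2)], F3, F4, which is the overall transfer function T(s) = C(s)/R(s) in lowest terms

Answer: (-2*s^3 + 5*s^2 + 7*s + 38)/(2*s^3 + 4*s^2 - 26*s + 20)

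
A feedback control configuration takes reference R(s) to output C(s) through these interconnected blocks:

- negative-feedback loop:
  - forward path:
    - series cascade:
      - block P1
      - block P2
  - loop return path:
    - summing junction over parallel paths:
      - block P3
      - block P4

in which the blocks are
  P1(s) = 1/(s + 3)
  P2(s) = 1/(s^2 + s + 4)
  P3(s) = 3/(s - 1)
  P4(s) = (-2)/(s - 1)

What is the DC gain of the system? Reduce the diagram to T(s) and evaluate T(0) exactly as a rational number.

The answer is 1/11.

Reasoning:
Step 1. multiply P1, P2 (series): 1/(s^3 + 4*s^2 + 7*s + 12)
Step 2. sum the parallel branches P3, P4: 1/(s - 1)
Step 3. reduce the feedback loop with forward (P1*P2) and return (P3+P4): (s - 1)/(s^4 + 3*s^3 + 3*s^2 + 5*s - 11)
Step 3 gives the overall T(s). Then T(0) = -1/(-11) = 1/11.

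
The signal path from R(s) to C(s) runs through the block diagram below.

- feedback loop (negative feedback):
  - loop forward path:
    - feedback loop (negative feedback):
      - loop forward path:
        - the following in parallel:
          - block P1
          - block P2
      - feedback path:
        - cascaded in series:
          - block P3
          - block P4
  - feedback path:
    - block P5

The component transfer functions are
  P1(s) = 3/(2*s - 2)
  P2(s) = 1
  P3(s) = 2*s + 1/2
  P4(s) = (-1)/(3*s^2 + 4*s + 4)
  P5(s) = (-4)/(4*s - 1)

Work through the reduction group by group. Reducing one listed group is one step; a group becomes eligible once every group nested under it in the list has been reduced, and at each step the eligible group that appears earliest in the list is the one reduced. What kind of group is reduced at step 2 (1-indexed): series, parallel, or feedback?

Step 1. sum the parallel branches P1, P2
Step 2. multiply P3, P4 (series)
Step 3. apply the feedback formula to (P1+P2), (P3*P4)
Step 4. apply the feedback formula to [(P1+P2)/(1+(P1+P2)*(P3*P4))], P5
The group at step 2 is a series group.

Hence the answer: series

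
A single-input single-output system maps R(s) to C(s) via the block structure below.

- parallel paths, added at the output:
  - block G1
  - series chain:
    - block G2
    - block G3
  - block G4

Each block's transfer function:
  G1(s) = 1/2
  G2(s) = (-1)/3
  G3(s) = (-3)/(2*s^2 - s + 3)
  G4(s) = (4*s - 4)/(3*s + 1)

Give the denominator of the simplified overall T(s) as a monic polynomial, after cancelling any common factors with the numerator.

The answer is s^3 - s^2/6 + 4*s/3 + 1/2.

Reasoning:
Step 1: multiply G2, G3 (series), giving 1/(2*s^2 - s + 3)
Step 2: parallel reduction of G1, (G2*G3), G4, giving (22*s^3 - 25*s^2 + 46*s - 19)/(12*s^3 - 2*s^2 + 16*s + 6)
The result of step 2 is T(s) in lowest terms. Its denominator has leading coefficient 12; dividing the denominator through by 12 makes it monic.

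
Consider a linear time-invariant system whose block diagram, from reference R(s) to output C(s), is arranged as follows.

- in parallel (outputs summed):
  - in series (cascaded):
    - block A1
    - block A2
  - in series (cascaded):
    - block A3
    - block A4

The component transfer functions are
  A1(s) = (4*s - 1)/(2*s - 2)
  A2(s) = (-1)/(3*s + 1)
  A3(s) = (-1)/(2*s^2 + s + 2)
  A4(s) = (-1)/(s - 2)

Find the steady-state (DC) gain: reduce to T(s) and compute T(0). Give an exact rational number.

[1] multiply A1, A2 (series), giving (1 - 4*s)/(6*s^2 - 4*s - 2)
[2] reduce the series chain A3, A4, giving 1/(2*s^3 - 3*s^2 - 4)
[3] sum the parallel branches (A1*A2), (A3*A4), giving (-8*s^4 + 14*s^3 + 3*s^2 + 12*s - 6)/(12*s^5 - 26*s^4 + 8*s^3 - 18*s^2 + 16*s + 8)
That last expression is T(s); at s = 0 only the constant terms survive, so T(0) = -6/8 = -3/4.

Final answer: -3/4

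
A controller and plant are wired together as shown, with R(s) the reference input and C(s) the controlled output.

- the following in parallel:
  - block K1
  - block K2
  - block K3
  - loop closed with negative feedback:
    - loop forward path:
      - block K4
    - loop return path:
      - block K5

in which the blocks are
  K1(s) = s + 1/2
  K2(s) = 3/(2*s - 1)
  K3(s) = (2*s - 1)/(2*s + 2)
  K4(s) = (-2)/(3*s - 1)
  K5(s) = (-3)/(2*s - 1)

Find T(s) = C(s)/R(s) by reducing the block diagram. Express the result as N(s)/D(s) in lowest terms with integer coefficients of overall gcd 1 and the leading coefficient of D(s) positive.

Answer: (24*s^5 + 28*s^4 - 22*s^3 + 87*s^2 - 11*s + 38)/(24*s^4 - 8*s^3 + 6*s^2 + 24*s - 14)

Working:
Step 1: reduce the feedback loop with forward K4 and return K5: (2 - 4*s)/(6*s^2 - 5*s + 7)
Step 2: parallel reduction of K1, K2, K3, [K4/(1+K4*K5)], giving the overall T(s)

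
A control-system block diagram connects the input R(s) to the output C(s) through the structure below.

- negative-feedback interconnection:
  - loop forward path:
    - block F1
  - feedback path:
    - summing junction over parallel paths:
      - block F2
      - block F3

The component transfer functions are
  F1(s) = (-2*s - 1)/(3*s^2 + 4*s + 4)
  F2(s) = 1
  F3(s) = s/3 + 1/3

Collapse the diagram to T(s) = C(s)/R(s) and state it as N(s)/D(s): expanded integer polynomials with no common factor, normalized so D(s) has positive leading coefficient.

The answer is (-6*s - 3)/(7*s^2 + 3*s + 8).

Reasoning:
Step 1. parallel reduction of F2, F3: s/3 + 4/3
Step 2. apply the feedback formula to F1, (F2+F3); the result is T(s) itself (integer coefficients, no common factor, positive leading denominator coefficient)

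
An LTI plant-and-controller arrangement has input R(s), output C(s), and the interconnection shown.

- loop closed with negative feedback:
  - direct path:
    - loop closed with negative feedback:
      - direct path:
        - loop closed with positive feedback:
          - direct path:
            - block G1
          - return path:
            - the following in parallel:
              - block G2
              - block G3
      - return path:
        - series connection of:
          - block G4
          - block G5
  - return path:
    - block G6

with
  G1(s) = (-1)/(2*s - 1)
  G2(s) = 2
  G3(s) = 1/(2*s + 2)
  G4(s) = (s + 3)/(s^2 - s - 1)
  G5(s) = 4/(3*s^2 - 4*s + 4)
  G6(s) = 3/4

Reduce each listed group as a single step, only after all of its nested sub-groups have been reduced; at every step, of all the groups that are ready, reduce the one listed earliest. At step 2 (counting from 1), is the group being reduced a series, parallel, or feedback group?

Reducing step by step:

[1] parallel reduction of G2, G3
[2] close the feedback loop around G1, (G2+G3)
[3] combine G4, G5 in series
[4] apply the feedback formula to [G1/(1-G1*(G2+G3))], (G4*G5)
[5] close the feedback loop around [[G1/(1-G1*(G2+G3))]/(1+[G1/(1-G1*(G2+G3))]*(G4*G5))], G6
So the answer for step 2 is feedback.

Answer: feedback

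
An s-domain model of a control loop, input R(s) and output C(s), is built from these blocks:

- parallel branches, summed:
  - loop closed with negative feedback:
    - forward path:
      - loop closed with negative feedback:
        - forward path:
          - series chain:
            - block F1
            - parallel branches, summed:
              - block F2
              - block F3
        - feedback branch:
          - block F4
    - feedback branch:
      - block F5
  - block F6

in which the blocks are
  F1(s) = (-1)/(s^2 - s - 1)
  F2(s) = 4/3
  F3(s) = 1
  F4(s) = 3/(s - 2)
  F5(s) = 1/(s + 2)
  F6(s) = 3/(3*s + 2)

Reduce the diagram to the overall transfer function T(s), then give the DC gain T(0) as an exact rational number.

(1) parallel reduction of F2, F3; result 7/3
(2) cascade F1, (F2+F3); result (-7)/(3*s^2 - 3*s - 3)
(3) apply the feedback formula to (F1*(F2+F3)), F4; result (14 - 7*s)/(3*s^3 - 9*s^2 + 3*s - 15)
(4) reduce the feedback loop with forward [(F1*(F2+F3))/(1+(F1*(F2+F3))*F4)] and return F5; result (28 - 7*s^2)/(3*s^4 - 3*s^3 - 15*s^2 - 16*s - 16)
(5) reduce the parallel group [[(F1*(F2+F3))/(1+(F1*(F2+F3))*F4)]/(1+[(F1*(F2+F3))/(1+(F1*(F2+F3))*F4)]*F5)], F6; result (9*s^4 - 30*s^3 - 59*s^2 + 36*s + 8)/(9*s^5 - 3*s^4 - 51*s^3 - 78*s^2 - 80*s - 32)
Evaluating the step-5 result (the overall T(s)) at s = 0 gives T(0) = 8/(-32) = -1/4.

Answer: -1/4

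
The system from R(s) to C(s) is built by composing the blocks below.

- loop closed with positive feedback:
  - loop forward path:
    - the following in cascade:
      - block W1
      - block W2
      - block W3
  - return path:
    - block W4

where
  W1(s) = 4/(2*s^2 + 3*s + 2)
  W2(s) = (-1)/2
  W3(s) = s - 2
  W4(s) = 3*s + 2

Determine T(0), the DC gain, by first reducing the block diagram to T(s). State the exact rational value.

[1] cascade W1, W2, W3; result (4 - 2*s)/(2*s^2 + 3*s + 2)
[2] close the feedback loop around (W1*W2*W3), W4; result (4 - 2*s)/(8*s^2 - 5*s - 6)
DC gain: substitute s = 0 into T(s) from step 2: T(0) = 4/(-6) = -2/3.

Final answer: -2/3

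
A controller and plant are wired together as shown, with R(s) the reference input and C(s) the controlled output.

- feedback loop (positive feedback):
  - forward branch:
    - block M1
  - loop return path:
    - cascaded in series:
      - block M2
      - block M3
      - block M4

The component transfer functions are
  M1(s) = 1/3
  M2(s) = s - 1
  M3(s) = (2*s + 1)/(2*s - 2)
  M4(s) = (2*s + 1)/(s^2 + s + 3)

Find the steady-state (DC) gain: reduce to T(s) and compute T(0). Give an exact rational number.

1. series reduction of M2, M3, M4 -> (4*s^2 + 4*s + 1)/(2*s^2 + 2*s + 6)
2. close the feedback loop around M1, (M2*M3*M4) -> (2*s^2 + 2*s + 6)/(2*s^2 + 2*s + 17)
DC gain: substitute s = 0 into T(s) from step 2: T(0) = 6/17.

Answer: 6/17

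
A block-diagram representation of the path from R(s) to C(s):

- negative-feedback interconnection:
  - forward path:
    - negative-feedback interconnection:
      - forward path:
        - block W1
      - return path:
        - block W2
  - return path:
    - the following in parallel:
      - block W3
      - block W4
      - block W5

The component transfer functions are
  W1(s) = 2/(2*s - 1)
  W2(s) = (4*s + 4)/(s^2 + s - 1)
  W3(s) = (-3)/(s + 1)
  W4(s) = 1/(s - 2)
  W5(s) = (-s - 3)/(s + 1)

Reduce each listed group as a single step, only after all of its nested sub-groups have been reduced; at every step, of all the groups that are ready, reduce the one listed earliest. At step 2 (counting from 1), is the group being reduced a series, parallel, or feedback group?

(1) collapse the loop (W1 forward, W2 return)
(2) reduce the parallel group W3, W4, W5
(3) apply the feedback formula to [W1/(1+W1*W2)], (W3+W4+W5)
At step 2 the group reduced is parallel.

Final answer: parallel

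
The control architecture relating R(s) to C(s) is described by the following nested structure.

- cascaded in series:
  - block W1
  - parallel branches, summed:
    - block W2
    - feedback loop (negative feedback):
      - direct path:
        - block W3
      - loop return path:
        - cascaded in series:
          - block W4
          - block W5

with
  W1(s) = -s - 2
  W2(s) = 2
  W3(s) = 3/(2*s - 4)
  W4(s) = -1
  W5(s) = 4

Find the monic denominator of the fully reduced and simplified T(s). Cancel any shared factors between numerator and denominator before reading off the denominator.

Answer: s - 8

Working:
Step 1 - cascade W4, W5; result -4
Step 2 - reduce the feedback loop with forward W3 and return (W4*W5); result 3/(2*s - 16)
Step 3 - add W2, [W3/(1+W3*(W4*W5))] (parallel); result (4*s - 29)/(2*s - 16)
Step 4 - cascade W1, (W2+[W3/(1+W3*(W4*W5))]); result (-4*s^2 + 21*s + 58)/(2*s - 16)
No further cancellation is possible in the step-4 result, so that is T(s). Its denominator becomes monic after dividing by the leading coefficient 2.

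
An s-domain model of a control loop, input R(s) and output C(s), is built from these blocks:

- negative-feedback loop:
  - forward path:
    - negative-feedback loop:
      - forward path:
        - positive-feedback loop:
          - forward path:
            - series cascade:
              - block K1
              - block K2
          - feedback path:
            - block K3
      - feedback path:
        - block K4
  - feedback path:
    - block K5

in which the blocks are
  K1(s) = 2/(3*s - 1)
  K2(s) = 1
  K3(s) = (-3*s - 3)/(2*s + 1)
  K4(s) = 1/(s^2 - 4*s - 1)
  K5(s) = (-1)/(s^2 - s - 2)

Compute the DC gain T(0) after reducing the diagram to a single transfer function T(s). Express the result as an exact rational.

Answer: 1/2

Working:
(1) multiply K1, K2 (series) -> 2/(3*s - 1)
(2) collapse the loop ((K1*K2) forward, K3 return) -> (4*s + 2)/(6*s^2 + 7*s + 5)
(3) apply the feedback formula to [(K1*K2)/(1-(K1*K2)*K3)], K4 -> (4*s^3 - 14*s^2 - 12*s - 2)/(6*s^4 - 17*s^3 - 29*s^2 - 23*s - 3)
(4) reduce the feedback loop with forward [[(K1*K2)/(1-(K1*K2)*K3)]/(1+[(K1*K2)/(1-(K1*K2)*K3)]*K4)] and return K5 -> (4*s^5 - 18*s^4 - 6*s^3 + 38*s^2 + 26*s + 4)/(6*s^6 - 23*s^5 - 24*s^4 + 36*s^3 + 92*s^2 + 61*s + 8)
The step-4 result is T(s). Setting s = 0: T(0) = 4/8 = 1/2.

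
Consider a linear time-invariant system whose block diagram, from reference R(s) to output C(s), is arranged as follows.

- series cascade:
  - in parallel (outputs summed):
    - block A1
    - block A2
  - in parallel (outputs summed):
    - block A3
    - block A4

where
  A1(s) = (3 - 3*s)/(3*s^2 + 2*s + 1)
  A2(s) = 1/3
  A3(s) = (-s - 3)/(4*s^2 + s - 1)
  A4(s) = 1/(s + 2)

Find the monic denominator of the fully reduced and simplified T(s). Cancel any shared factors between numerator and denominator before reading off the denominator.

(1) reduce the parallel group A1, A2 gives (3*s^2 - 7*s + 10)/(9*s^2 + 6*s + 3)
(2) parallel reduction of A3, A4 gives (3*s^2 - 4*s - 7)/(4*s^3 + 9*s^2 + s - 2)
(3) series reduction of (A1+A2), (A3+A4) gives (9*s^4 - 33*s^3 + 37*s^2 + 9*s - 70)/(36*s^5 + 105*s^4 + 75*s^3 + 15*s^2 - 9*s - 6)
That last expression is T(s), already simplified. Scaling its denominator by 1/36 (the reciprocal of the leading coefficient) yields the monic denominator.

Therefore the answer is s^5 + 35*s^4/12 + 25*s^3/12 + 5*s^2/12 - s/4 - 1/6.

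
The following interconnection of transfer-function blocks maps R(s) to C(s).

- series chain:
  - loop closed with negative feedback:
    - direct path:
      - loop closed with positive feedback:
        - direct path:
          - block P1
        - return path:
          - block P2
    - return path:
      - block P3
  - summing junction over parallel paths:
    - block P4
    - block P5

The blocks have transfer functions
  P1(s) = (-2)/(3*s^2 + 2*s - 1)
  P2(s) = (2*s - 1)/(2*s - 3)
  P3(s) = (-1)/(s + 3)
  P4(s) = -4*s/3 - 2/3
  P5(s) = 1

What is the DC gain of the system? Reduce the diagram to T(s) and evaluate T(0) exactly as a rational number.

The answer is -2.

Reasoning:
Step 1 - collapse the loop (P1 forward, P2 return) gives (6 - 4*s)/(6*s^3 - 5*s^2 - 4*s + 1)
Step 2 - reduce the feedback loop with forward [P1/(1-P1*P2)] and return P3 gives (-4*s^2 - 6*s + 18)/(6*s^4 + 13*s^3 - 19*s^2 - 7*s - 3)
Step 3 - reduce the parallel group P4, P5 gives 1/3 - 4*s/3
Step 4 - series reduction of [[P1/(1-P1*P2)]/(1+[P1/(1-P1*P2)]*P3)], (P4+P5) gives (16*s^3 + 20*s^2 - 78*s + 18)/(18*s^4 + 39*s^3 - 57*s^2 - 21*s - 9)
The step-4 result is T(s). Setting s = 0: T(0) = 18/(-9) = -2.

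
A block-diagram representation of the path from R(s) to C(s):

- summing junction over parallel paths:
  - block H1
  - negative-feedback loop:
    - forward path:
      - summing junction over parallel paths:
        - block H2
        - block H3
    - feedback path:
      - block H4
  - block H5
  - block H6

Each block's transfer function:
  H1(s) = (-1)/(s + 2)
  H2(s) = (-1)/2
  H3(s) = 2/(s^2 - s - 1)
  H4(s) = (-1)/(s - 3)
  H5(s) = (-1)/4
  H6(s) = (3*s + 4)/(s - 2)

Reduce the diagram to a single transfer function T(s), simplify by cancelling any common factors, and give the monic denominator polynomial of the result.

Step 1 - combine H2, H3 in parallel; result (-s^2 + s + 5)/(2*s^2 - 2*s - 2)
Step 2 - close the feedback loop around (H2+H3), H4; result (-s^3 + 4*s^2 + 2*s - 15)/(2*s^3 - 7*s^2 + 3*s + 1)
Step 3 - combine H1, [(H2+H3)/(1+(H2+H3)*H4)], H5, H6 in parallel; result (18*s^5 + 11*s^4 - 107*s^3 - 313*s^2 + 136*s + 284)/(8*s^5 - 28*s^4 - 20*s^3 + 116*s^2 - 48*s - 16)
That last expression is T(s), already simplified. Scaling its denominator by 1/8 (the reciprocal of the leading coefficient) yields the monic denominator.

Final answer: s^5 - 7*s^4/2 - 5*s^3/2 + 29*s^2/2 - 6*s - 2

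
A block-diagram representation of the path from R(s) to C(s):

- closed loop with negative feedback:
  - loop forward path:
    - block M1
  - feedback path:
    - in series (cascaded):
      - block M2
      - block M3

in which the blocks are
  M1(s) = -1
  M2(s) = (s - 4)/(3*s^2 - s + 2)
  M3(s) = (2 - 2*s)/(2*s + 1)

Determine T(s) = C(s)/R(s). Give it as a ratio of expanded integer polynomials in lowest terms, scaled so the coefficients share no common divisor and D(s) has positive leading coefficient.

Step 1. reduce the series chain M2, M3 gives (-2*s^2 + 10*s - 8)/(6*s^3 + s^2 + 3*s + 2)
Step 2. close the feedback loop around M1, (M2*M3); the result is T(s) itself (integer coefficients, no common factor, positive leading denominator coefficient)

Hence the answer: (-6*s^3 - s^2 - 3*s - 2)/(6*s^3 + 3*s^2 - 7*s + 10)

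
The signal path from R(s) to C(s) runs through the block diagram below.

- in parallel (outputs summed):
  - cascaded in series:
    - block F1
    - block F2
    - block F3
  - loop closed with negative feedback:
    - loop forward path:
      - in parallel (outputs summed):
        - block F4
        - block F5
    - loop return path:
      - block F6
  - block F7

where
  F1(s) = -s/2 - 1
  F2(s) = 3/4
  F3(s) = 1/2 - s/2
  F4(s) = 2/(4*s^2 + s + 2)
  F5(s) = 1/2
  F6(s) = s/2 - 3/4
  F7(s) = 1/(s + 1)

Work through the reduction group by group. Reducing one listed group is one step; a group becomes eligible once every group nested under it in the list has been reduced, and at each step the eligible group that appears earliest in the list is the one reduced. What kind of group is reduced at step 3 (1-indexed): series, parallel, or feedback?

Step 1 - series reduction of F1, F2, F3
Step 2 - parallel reduction of F4, F5
Step 3 - reduce the feedback loop with forward (F4+F5) and return F6
Step 4 - parallel reduction of (F1*F2*F3), [(F4+F5)/(1+(F4+F5)*F6)], F7
Step 3: feedback.

Hence the answer: feedback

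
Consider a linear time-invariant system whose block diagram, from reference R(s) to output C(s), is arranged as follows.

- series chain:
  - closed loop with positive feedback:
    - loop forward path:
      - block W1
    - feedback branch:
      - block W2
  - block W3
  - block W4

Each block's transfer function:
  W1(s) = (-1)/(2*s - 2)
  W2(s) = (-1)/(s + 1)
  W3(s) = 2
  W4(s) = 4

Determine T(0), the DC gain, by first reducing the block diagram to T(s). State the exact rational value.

Reducing step by step:

(1) reduce the feedback loop with forward W1 and return W2 = (-s - 1)/(2*s^2 - 3)
(2) combine [W1/(1-W1*W2)], W3, W4 in series = (-8*s - 8)/(2*s^2 - 3)
That last expression is T(s); at s = 0 only the constant terms survive, so T(0) = -8/(-3) = 8/3.

Answer: 8/3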